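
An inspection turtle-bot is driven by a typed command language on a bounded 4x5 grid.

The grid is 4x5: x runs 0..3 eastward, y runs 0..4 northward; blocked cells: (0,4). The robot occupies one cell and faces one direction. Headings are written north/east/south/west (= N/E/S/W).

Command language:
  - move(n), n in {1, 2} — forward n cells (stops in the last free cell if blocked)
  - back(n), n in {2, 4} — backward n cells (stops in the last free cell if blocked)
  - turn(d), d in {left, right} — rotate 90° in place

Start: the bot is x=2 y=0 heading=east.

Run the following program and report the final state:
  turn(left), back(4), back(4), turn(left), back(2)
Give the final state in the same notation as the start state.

begin: x=2 y=0 heading=east
[1] after turn(left): x=2 y=0 heading=north
[2] after back(4): x=2 y=0 heading=north
[3] after back(4): x=2 y=0 heading=north
[4] after turn(left): x=2 y=0 heading=west
[5] after back(2): x=3 y=0 heading=west

x=3 y=0 heading=west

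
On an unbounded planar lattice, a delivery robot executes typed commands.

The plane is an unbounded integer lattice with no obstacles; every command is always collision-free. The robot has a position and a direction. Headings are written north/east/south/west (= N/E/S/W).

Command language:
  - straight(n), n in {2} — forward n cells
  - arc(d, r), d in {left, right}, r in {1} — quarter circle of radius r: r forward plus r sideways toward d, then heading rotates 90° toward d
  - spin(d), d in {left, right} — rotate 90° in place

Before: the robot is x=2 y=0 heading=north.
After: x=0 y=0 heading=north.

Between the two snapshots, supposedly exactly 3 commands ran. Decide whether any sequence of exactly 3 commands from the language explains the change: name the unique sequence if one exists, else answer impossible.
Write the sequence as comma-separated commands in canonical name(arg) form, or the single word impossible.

spin(left), straight(2), spin(right)

key: order matters: swapping spin(left) and spin(right) lands elsewhere
t0: x=2 y=0 heading=north
[1] after spin(left): x=2 y=0 heading=west
[2] after straight(2): x=0 y=0 heading=west
[3] after spin(right): x=0 y=0 heading=north
all 125 alternatives checked — unique.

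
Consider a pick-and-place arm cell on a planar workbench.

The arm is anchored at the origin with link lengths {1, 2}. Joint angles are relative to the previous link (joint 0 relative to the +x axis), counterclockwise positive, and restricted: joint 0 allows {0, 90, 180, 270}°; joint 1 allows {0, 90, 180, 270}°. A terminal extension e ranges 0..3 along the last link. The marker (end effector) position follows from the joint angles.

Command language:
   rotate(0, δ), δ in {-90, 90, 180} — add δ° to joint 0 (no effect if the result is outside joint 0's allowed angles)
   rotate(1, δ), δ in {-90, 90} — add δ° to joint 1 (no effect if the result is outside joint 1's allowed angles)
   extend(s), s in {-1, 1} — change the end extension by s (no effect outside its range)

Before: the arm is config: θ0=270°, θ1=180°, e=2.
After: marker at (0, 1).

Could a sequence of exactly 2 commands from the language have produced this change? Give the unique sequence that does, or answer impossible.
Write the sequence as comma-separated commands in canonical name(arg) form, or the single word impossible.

initial: config: θ0=270°, θ1=180°, e=2
1. extend(-1) → config: θ0=270°, θ1=180°, e=1
2. extend(-1) → config: θ0=270°, θ1=180°, e=0
no rival 2-sequence matches.

extend(-1), extend(-1)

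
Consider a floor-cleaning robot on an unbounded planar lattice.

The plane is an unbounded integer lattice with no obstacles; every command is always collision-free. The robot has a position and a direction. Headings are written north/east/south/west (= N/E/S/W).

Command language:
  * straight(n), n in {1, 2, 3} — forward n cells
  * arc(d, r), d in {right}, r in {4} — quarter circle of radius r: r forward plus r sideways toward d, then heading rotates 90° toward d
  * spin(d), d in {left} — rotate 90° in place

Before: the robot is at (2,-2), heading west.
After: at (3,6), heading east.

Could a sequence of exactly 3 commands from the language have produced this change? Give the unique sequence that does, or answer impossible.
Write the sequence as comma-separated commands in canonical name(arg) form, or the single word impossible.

key: running straight(1) before arc(right, 4) would end elsewhere — order is forced
t0: at (2,-2), heading west
1. arc(right, 4) → at (-2,2), heading north
2. arc(right, 4) → at (2,6), heading east
3. straight(1) → at (3,6), heading east
no other 3-command option fits: unique.

arc(right, 4), arc(right, 4), straight(1)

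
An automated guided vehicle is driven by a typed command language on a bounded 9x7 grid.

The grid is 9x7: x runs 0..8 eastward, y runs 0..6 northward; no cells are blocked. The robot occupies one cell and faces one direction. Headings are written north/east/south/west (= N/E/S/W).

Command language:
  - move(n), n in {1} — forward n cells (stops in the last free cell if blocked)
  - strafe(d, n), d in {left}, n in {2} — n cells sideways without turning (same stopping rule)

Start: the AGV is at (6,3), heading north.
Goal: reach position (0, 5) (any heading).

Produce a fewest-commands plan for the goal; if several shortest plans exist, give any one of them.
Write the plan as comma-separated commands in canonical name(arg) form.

move(1), move(1), strafe(left, 2), strafe(left, 2), strafe(left, 2)

initial: at (6,3), heading north
1. move(1) → at (6,4), heading north
2. move(1) → at (6,5), heading north
3. strafe(left, 2) → at (4,5), heading north
4. strafe(left, 2) → at (2,5), heading north
5. strafe(left, 2) → at (0,5), heading north
no 4-step plan works, so 5 is optimal.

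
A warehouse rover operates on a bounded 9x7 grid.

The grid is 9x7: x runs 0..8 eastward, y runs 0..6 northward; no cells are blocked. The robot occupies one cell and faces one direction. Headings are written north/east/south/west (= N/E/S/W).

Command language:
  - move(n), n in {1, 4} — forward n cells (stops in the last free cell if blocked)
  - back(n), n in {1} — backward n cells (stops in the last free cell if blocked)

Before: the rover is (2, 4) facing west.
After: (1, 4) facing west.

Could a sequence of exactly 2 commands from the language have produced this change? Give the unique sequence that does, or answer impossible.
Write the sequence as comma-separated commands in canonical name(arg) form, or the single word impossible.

key: move(4) runs into the grid edge before its full distance
initial: (2, 4) facing west
t=1 move(4) ⇒ (0, 4) facing west
t=2 back(1) ⇒ (1, 4) facing west
no other 2-command option fits: unique.

move(4), back(1)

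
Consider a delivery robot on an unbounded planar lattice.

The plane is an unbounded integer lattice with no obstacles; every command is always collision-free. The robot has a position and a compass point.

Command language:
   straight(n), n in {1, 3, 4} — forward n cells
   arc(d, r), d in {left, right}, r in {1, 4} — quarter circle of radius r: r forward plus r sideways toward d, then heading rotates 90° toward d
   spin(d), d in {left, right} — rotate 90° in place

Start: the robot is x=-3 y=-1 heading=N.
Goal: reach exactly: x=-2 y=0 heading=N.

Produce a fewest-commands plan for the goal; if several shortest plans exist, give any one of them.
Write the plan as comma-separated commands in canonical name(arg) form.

start: x=-3 y=-1 heading=N
t=1 spin(right) ⇒ x=-3 y=-1 heading=E
t=2 arc(left, 1) ⇒ x=-2 y=0 heading=N
nothing shorter than 2 reaches the goal.

spin(right), arc(left, 1)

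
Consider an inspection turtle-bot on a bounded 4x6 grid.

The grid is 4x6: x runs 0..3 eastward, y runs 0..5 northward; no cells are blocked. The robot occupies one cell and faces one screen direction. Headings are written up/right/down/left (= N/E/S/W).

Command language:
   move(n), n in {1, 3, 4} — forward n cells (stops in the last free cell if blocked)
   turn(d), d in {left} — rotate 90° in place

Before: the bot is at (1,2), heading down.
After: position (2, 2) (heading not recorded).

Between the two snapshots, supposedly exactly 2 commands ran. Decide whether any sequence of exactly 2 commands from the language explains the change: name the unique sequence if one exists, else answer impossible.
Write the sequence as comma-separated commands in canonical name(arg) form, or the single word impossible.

turn(left), move(1)

key: order matters: swapping turn(left) and move(1) lands elsewhere
from: at (1,2), heading down
t=1 turn(left) ⇒ at (1,2), heading right
t=2 move(1) ⇒ at (2,2), heading right
all 16 alternatives checked — unique.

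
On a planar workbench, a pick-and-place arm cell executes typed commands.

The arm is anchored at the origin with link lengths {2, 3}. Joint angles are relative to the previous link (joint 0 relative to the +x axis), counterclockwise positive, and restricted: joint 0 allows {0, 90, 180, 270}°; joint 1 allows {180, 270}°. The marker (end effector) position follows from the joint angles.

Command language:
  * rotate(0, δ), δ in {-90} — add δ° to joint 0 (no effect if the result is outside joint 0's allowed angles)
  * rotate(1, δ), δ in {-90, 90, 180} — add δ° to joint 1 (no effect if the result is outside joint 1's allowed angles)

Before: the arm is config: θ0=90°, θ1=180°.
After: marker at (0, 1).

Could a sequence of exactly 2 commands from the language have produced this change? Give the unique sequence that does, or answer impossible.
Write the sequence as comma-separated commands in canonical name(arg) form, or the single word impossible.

rotate(0, -90), rotate(0, -90)

t0: config: θ0=90°, θ1=180°
1. rotate(0, -90) → config: θ0=0°, θ1=180°
2. rotate(0, -90) → config: θ0=270°, θ1=180°
no rival 2-sequence matches.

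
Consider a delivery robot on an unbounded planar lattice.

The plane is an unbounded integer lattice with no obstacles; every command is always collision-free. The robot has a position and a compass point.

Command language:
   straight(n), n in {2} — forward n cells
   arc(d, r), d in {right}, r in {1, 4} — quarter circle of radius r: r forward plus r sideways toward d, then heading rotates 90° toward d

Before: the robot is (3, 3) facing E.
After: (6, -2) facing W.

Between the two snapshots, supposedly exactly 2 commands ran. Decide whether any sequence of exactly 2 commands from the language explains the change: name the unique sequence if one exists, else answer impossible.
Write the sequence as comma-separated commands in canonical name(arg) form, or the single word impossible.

key: position moved to (6,-2) AND the heading swung to W — translation plus rotation needed
from: (3, 3) facing E
step 1 (arc(right, 4)): (7, -1) facing S
step 2 (arc(right, 1)): (6, -2) facing W
uniquely the one of 9 2-step routes that fits.

arc(right, 4), arc(right, 1)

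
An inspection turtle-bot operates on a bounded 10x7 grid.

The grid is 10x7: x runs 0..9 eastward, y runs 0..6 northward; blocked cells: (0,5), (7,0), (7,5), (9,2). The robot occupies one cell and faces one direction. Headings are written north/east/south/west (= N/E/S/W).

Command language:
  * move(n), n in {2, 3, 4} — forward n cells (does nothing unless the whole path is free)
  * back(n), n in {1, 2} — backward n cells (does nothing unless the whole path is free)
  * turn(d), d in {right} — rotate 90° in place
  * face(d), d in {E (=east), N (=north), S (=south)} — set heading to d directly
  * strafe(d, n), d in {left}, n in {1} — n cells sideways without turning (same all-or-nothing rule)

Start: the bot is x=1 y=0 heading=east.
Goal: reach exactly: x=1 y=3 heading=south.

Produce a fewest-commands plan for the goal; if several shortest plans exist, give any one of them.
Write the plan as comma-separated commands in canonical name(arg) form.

turn(right), back(2), back(1)

begin: x=1 y=0 heading=east
step 1 (turn(right)): x=1 y=0 heading=south
step 2 (back(2)): x=1 y=2 heading=south
step 3 (back(1)): x=1 y=3 heading=south
shorter routes all fall short; 3 is best.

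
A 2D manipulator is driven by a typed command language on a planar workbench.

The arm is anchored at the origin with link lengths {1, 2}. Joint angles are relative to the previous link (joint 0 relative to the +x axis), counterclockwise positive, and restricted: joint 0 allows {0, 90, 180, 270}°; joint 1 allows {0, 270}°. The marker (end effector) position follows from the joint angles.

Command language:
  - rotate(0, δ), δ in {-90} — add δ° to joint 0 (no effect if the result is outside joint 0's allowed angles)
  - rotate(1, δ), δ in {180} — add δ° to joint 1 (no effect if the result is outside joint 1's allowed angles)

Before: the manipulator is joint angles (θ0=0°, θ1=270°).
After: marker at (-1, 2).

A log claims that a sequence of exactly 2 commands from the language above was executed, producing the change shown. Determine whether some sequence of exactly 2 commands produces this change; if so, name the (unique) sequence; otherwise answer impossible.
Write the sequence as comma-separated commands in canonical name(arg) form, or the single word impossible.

rotate(0, -90), rotate(0, -90)

start: joint angles (θ0=0°, θ1=270°)
1. rotate(0, -90) → joint angles (θ0=270°, θ1=270°)
2. rotate(0, -90) → joint angles (θ0=180°, θ1=270°)
uniquely the one of 4 2-step routes that fits.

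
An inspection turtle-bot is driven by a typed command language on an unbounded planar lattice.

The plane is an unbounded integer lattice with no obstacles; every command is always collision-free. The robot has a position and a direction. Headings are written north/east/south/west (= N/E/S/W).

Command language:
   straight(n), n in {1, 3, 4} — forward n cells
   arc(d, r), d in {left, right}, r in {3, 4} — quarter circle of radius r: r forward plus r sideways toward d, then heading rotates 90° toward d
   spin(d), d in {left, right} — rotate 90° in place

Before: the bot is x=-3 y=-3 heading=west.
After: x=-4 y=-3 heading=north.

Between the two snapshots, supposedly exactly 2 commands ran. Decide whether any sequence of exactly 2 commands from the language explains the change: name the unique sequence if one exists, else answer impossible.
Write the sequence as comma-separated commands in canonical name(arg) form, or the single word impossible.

straight(1), spin(right)

key: position moved to (-4,-3) AND the heading swung to N — translation plus rotation needed
begin: x=-3 y=-3 heading=west
step 1 (straight(1)): x=-4 y=-3 heading=west
step 2 (spin(right)): x=-4 y=-3 heading=north
all 81 alternatives checked — unique.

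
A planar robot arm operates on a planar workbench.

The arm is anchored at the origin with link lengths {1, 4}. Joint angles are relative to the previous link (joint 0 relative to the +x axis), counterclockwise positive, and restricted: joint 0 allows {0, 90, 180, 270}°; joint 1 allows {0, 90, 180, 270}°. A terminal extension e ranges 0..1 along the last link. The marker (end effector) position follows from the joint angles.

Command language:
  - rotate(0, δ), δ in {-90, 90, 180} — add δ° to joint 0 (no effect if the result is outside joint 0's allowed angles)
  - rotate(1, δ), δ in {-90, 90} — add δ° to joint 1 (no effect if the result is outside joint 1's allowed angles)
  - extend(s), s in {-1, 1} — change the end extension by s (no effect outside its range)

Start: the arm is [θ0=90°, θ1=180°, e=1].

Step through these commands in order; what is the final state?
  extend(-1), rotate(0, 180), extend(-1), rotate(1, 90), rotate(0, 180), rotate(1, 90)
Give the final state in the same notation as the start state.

[θ0=90°, θ1=0°, e=0]

start: [θ0=90°, θ1=180°, e=1]
t=1 extend(-1) ⇒ [θ0=90°, θ1=180°, e=0]
t=2 rotate(0, 180) ⇒ [θ0=270°, θ1=180°, e=0]
t=3 extend(-1) ⇒ [θ0=270°, θ1=180°, e=0]
t=4 rotate(1, 90) ⇒ [θ0=270°, θ1=270°, e=0]
t=5 rotate(0, 180) ⇒ [θ0=90°, θ1=270°, e=0]
t=6 rotate(1, 90) ⇒ [θ0=90°, θ1=0°, e=0]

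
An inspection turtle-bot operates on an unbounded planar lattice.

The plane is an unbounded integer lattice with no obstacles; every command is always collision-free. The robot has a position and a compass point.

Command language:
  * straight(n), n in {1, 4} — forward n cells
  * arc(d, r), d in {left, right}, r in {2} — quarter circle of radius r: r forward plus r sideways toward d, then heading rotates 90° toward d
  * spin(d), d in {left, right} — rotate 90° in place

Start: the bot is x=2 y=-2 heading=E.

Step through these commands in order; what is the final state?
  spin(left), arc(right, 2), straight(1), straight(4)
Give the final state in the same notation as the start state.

begin: x=2 y=-2 heading=E
1. spin(left) → x=2 y=-2 heading=N
2. arc(right, 2) → x=4 y=0 heading=E
3. straight(1) → x=5 y=0 heading=E
4. straight(4) → x=9 y=0 heading=E

x=9 y=0 heading=E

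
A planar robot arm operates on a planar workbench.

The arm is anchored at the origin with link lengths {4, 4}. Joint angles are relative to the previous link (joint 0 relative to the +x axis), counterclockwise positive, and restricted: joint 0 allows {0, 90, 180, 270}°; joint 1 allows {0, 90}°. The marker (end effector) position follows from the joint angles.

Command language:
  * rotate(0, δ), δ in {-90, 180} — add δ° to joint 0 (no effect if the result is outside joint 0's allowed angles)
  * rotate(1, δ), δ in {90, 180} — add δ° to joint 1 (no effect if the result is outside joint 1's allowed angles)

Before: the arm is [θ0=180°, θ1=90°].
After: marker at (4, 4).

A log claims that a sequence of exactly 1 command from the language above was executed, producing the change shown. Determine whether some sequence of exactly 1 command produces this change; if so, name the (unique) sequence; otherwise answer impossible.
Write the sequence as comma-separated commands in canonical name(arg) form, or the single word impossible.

rotate(0, 180)

start: [θ0=180°, θ1=90°]
[1] after rotate(0, 180): [θ0=0°, θ1=90°]
no other 1-command option fits: unique.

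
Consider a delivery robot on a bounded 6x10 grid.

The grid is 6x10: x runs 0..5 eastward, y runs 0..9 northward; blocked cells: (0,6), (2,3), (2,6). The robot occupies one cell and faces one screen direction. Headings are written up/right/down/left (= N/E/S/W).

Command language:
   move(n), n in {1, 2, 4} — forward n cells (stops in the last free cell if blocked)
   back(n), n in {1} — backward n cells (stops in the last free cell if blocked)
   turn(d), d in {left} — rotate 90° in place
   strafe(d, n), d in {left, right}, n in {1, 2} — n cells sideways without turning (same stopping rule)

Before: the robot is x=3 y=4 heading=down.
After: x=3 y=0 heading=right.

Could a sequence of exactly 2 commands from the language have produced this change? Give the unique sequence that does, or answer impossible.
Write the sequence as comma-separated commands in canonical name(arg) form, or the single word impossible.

move(4), turn(left)

key: cell and facing (now E) both changed — the 2 commands mix motion and turning
from: x=3 y=4 heading=down
t=1 move(4) ⇒ x=3 y=0 heading=down
t=2 turn(left) ⇒ x=3 y=0 heading=right
all 81 alternatives checked — unique.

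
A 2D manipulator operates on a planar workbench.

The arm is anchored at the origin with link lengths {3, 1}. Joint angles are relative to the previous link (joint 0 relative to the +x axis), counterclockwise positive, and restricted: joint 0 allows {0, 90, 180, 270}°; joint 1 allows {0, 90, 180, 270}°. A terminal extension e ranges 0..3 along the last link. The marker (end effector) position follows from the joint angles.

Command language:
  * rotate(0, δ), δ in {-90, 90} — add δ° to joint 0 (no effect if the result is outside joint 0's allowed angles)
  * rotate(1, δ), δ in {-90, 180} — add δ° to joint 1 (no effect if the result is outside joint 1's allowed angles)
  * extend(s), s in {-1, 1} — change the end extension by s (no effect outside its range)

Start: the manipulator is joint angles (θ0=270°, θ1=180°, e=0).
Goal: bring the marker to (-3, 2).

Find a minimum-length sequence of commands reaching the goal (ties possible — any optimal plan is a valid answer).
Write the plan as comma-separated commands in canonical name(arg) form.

begin: joint angles (θ0=270°, θ1=180°, e=0)
t=1 extend(1) ⇒ joint angles (θ0=270°, θ1=180°, e=1)
t=2 rotate(0, -90) ⇒ joint angles (θ0=180°, θ1=180°, e=1)
t=3 rotate(1, -90) ⇒ joint angles (θ0=180°, θ1=90°, e=1)
t=4 rotate(1, 180) ⇒ joint angles (θ0=180°, θ1=270°, e=1)
shorter routes all fall short; 4 is best.

extend(1), rotate(0, -90), rotate(1, -90), rotate(1, 180)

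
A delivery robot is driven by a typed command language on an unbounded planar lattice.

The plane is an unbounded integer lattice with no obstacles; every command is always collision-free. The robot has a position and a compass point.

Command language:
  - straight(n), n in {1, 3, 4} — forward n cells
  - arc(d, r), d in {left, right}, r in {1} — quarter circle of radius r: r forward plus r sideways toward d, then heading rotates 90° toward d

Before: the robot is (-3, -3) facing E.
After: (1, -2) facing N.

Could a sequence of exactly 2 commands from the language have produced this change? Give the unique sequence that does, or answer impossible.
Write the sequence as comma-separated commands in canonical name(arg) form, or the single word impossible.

key: order matters: swapping straight(3) and arc(left, 1) lands elsewhere
from: (-3, -3) facing E
[1] after straight(3): (0, -3) facing E
[2] after arc(left, 1): (1, -2) facing N
uniquely the one of 25 2-step routes that fits.

straight(3), arc(left, 1)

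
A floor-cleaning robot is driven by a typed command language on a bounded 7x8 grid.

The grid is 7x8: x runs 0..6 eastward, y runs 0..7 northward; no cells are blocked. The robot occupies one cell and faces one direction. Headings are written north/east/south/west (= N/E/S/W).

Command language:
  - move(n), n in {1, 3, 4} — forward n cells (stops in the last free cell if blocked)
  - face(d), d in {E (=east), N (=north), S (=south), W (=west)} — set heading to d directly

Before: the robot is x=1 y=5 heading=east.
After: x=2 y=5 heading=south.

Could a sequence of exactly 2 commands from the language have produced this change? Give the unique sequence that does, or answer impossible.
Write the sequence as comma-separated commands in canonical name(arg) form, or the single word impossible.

move(1), face(S)

key: order matters: swapping move(1) and face(S) lands elsewhere
begin: x=1 y=5 heading=east
1. move(1) → x=2 y=5 heading=east
2. face(S) → x=2 y=5 heading=south
no rival 2-sequence matches.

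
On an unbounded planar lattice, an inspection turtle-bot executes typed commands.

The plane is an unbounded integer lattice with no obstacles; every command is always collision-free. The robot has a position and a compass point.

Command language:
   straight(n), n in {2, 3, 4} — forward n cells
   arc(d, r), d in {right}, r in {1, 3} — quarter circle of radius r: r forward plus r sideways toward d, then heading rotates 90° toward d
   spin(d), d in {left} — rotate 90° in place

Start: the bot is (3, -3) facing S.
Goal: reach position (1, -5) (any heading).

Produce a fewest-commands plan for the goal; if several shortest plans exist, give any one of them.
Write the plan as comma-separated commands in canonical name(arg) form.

t0: (3, -3) facing S
t=1 arc(right, 1) ⇒ (2, -4) facing W
t=2 spin(left) ⇒ (2, -4) facing S
t=3 arc(right, 1) ⇒ (1, -5) facing W
no 2-step plan works, so 3 is optimal.

arc(right, 1), spin(left), arc(right, 1)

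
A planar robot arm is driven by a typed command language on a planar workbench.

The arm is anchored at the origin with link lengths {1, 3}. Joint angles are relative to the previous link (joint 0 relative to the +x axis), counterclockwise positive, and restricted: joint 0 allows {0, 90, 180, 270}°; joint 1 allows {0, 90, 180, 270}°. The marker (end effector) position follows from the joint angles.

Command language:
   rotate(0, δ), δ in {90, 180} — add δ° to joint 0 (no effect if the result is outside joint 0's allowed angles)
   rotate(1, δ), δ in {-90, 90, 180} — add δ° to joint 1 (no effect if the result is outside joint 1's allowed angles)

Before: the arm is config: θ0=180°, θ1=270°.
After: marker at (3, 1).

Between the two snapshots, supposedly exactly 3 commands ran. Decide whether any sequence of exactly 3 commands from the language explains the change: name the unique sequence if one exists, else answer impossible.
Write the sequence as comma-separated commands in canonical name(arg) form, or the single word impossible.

rotate(0, 90), rotate(0, 90), rotate(0, 90)

start: config: θ0=180°, θ1=270°
1. rotate(0, 90) → config: θ0=270°, θ1=270°
2. rotate(0, 90) → config: θ0=0°, θ1=270°
3. rotate(0, 90) → config: θ0=90°, θ1=270°
all 125 alternatives checked — unique.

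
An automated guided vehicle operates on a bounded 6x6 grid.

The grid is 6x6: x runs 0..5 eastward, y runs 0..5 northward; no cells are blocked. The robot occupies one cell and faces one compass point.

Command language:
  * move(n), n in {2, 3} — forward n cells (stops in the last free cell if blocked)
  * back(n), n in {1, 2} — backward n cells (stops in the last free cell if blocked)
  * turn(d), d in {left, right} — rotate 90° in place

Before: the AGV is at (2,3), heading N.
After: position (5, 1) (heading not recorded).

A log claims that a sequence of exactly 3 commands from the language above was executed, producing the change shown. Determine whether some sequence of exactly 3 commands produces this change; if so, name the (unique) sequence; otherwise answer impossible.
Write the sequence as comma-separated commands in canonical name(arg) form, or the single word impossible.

key: order matters: swapping back(2) and move(3) lands elsewhere
begin: at (2,3), heading N
step 1 (back(2)): at (2,1), heading N
step 2 (turn(right)): at (2,1), heading E
step 3 (move(3)): at (5,1), heading E
uniquely the one of 216 3-step routes that fits.

back(2), turn(right), move(3)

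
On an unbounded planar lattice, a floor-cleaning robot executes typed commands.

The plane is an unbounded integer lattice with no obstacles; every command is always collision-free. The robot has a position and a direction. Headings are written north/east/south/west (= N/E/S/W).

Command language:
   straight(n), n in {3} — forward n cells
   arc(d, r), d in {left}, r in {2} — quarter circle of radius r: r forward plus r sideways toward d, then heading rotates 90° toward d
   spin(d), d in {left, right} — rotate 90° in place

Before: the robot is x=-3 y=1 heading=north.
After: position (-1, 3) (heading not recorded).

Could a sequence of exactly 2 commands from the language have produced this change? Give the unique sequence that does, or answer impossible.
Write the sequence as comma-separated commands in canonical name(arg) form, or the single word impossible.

key: running arc(left, 2) before spin(right) would end elsewhere — order is forced
t0: x=-3 y=1 heading=north
step 1 (spin(right)): x=-3 y=1 heading=east
step 2 (arc(left, 2)): x=-1 y=3 heading=north
no rival 2-sequence matches.

spin(right), arc(left, 2)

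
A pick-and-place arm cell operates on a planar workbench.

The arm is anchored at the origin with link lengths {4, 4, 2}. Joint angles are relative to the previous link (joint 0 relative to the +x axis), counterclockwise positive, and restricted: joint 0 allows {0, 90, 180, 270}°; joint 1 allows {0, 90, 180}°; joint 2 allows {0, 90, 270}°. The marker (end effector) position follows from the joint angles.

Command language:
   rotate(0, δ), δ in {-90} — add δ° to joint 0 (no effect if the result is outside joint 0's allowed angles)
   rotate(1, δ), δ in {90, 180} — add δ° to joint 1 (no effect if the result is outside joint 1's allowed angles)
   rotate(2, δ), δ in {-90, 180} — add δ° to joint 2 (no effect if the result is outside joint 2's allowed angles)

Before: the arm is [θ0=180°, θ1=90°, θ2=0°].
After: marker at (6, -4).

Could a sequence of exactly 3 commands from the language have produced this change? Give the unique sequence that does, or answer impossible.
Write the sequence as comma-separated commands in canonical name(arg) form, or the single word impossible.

start: [θ0=180°, θ1=90°, θ2=0°]
t=1 rotate(0, -90) ⇒ [θ0=90°, θ1=90°, θ2=0°]
t=2 rotate(0, -90) ⇒ [θ0=0°, θ1=90°, θ2=0°]
t=3 rotate(0, -90) ⇒ [θ0=270°, θ1=90°, θ2=0°]
no rival 3-sequence matches.

rotate(0, -90), rotate(0, -90), rotate(0, -90)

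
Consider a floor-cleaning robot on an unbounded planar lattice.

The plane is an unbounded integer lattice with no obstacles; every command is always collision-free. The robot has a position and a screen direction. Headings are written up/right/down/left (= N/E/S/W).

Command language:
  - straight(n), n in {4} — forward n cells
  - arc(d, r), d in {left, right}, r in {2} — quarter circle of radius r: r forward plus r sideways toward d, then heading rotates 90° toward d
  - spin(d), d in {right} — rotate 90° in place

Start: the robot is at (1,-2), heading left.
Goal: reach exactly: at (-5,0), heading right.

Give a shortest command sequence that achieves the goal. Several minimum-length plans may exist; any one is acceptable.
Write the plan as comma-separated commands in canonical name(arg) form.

straight(4), arc(right, 2), spin(right)

start: at (1,-2), heading left
step 1 (straight(4)): at (-3,-2), heading left
step 2 (arc(right, 2)): at (-5,0), heading up
step 3 (spin(right)): at (-5,0), heading right
no 2-step plan works, so 3 is optimal.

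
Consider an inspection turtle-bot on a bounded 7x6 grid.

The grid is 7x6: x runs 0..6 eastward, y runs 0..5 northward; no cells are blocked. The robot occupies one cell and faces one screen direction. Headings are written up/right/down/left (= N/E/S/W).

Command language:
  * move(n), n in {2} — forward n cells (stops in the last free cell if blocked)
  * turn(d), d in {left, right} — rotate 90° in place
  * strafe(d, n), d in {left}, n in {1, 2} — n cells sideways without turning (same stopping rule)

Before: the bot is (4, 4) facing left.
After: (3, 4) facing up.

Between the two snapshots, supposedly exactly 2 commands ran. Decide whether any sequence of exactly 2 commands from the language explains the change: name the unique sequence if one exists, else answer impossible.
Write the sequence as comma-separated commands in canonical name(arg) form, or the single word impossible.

key: order matters: swapping turn(right) and strafe(left, 1) lands elsewhere
begin: (4, 4) facing left
t=1 turn(right) ⇒ (4, 4) facing up
t=2 strafe(left, 1) ⇒ (3, 4) facing up
no other 2-command option fits: unique.

turn(right), strafe(left, 1)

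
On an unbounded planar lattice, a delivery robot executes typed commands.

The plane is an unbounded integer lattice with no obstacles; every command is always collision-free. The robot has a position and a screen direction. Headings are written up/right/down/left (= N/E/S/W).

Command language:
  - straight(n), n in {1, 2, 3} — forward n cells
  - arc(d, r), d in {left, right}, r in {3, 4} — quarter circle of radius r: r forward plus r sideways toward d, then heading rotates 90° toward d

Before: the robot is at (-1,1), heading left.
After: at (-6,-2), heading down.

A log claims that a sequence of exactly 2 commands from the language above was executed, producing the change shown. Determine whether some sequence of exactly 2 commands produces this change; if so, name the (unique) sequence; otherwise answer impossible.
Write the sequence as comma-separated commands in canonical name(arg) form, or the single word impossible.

key: position moved to (-6,-2) AND the heading swung to S — translation plus rotation needed
t0: at (-1,1), heading left
[1] after straight(2): at (-3,1), heading left
[2] after arc(left, 3): at (-6,-2), heading down
uniquely the one of 49 2-step routes that fits.

straight(2), arc(left, 3)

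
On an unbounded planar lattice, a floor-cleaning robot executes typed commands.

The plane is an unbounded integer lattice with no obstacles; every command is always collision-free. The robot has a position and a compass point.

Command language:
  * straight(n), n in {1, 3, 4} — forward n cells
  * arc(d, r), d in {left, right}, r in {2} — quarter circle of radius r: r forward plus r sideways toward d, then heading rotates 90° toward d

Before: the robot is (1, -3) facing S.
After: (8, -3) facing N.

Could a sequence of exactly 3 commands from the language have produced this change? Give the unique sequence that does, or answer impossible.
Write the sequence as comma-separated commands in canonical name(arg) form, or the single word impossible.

arc(left, 2), straight(3), arc(left, 2)

key: position moved to (8,-3) AND the heading swung to N — translation plus rotation needed
begin: (1, -3) facing S
1. arc(left, 2) → (3, -5) facing E
2. straight(3) → (6, -5) facing E
3. arc(left, 2) → (8, -3) facing N
no other 3-command option fits: unique.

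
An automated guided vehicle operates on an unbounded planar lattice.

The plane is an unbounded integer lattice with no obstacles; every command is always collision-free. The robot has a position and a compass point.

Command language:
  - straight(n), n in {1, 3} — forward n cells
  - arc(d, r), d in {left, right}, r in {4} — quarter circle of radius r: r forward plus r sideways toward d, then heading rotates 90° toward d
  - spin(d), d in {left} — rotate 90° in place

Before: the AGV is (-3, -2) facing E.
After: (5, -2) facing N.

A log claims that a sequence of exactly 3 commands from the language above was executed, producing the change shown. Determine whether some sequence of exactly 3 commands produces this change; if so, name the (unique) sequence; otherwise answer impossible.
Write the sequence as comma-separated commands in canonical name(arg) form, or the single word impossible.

key: order matters: swapping arc(right, 4) and arc(left, 4) lands elsewhere
t0: (-3, -2) facing E
1. arc(right, 4) → (1, -6) facing S
2. spin(left) → (1, -6) facing E
3. arc(left, 4) → (5, -2) facing N
all 125 alternatives checked — unique.

arc(right, 4), spin(left), arc(left, 4)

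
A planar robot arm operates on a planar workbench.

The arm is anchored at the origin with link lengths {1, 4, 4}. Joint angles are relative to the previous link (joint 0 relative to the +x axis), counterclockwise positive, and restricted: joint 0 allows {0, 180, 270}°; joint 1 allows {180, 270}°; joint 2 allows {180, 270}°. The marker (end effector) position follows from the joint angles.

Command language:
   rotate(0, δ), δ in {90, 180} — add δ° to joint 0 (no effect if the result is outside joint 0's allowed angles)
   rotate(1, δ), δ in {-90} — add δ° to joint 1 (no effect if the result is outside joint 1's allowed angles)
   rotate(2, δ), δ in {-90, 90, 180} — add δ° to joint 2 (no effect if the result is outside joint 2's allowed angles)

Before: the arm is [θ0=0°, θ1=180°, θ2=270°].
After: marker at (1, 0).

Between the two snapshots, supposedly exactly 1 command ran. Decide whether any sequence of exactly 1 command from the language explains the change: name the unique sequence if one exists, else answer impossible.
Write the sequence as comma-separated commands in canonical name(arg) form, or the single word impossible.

initial: [θ0=0°, θ1=180°, θ2=270°]
[1] after rotate(2, -90): [θ0=0°, θ1=180°, θ2=180°]
all 6 alternatives checked — unique.

rotate(2, -90)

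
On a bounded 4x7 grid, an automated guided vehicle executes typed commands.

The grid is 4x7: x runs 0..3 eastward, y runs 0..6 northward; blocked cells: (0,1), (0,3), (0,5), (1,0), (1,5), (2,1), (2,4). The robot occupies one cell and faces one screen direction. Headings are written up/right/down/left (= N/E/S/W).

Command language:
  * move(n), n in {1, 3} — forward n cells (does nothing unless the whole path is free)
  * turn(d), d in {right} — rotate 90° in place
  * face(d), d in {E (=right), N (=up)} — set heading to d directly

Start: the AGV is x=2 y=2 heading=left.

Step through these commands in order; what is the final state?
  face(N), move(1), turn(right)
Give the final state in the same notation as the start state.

from: x=2 y=2 heading=left
[1] after face(N): x=2 y=2 heading=up
[2] after move(1): x=2 y=3 heading=up
[3] after turn(right): x=2 y=3 heading=right

x=2 y=3 heading=right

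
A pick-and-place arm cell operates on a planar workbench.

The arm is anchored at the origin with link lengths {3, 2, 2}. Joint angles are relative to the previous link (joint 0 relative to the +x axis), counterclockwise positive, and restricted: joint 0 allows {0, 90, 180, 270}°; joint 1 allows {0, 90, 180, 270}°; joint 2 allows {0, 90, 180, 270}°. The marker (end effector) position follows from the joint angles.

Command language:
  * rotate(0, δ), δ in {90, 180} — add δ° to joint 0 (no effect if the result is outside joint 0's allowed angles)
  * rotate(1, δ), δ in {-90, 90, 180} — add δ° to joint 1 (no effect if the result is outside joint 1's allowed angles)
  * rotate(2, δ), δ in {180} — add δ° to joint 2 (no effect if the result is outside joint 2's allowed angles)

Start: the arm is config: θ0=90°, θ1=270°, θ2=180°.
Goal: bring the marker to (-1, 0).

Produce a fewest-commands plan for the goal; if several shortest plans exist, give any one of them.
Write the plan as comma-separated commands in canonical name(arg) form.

from: config: θ0=90°, θ1=270°, θ2=180°
[1] after rotate(1, -90): config: θ0=90°, θ1=180°, θ2=180°
[2] after rotate(2, 180): config: θ0=90°, θ1=180°, θ2=0°
[3] after rotate(0, 180): config: θ0=270°, θ1=180°, θ2=0°
[4] after rotate(0, 90): config: θ0=0°, θ1=180°, θ2=0°
minimal: 4 command(s), checked below 4.

rotate(1, -90), rotate(2, 180), rotate(0, 180), rotate(0, 90)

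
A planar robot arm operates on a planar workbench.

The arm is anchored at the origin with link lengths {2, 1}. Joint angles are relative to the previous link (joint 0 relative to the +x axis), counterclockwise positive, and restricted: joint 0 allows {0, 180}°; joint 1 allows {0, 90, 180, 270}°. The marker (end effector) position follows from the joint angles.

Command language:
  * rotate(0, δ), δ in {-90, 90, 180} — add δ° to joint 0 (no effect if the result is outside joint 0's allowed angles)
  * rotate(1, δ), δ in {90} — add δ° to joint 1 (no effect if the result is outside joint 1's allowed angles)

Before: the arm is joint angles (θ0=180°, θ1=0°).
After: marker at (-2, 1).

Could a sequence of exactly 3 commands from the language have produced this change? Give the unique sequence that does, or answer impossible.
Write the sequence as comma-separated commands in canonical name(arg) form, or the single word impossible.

rotate(1, 90), rotate(1, 90), rotate(1, 90)

from: joint angles (θ0=180°, θ1=0°)
[1] after rotate(1, 90): joint angles (θ0=180°, θ1=90°)
[2] after rotate(1, 90): joint angles (θ0=180°, θ1=180°)
[3] after rotate(1, 90): joint angles (θ0=180°, θ1=270°)
all 64 alternatives checked — unique.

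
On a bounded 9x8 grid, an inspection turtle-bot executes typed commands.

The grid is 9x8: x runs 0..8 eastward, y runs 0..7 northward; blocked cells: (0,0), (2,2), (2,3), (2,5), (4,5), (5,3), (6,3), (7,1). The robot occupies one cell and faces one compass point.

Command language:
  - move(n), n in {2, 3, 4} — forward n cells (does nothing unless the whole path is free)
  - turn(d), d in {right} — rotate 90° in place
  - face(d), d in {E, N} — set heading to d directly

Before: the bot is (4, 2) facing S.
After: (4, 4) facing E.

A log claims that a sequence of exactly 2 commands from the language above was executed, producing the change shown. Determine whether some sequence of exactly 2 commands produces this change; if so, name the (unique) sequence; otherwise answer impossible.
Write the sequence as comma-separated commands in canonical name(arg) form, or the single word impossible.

impossible

all 36 sequences checked — none match.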